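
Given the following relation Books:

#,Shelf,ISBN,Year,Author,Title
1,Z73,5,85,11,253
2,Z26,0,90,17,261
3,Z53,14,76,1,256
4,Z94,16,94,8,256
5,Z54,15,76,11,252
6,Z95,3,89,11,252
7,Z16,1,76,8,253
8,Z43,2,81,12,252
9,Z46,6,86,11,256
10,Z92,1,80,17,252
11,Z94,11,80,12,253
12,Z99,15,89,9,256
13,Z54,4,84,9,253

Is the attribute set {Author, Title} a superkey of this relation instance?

Rows 5 and 6 have the same {Author, Title} value (Author=11, Title=252) but are distinct tuples, so {Author, Title} does not determine every attribute — not a superkey.

No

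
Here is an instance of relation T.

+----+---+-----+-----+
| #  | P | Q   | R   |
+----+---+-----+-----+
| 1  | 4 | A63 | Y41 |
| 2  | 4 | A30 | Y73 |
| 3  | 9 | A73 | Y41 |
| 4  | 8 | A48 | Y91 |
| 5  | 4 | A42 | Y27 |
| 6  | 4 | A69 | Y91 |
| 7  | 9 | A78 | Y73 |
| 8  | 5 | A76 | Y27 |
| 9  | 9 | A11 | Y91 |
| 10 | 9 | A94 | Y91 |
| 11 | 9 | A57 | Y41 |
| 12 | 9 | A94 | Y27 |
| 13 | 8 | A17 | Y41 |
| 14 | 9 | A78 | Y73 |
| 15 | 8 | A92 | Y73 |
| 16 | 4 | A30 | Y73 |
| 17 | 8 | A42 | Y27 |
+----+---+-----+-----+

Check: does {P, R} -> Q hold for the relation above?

(P=4, R=Y41): row 1 → Q = A63 ✓
(P=4, R=Y73): rows 2, 16 → Q = A30, A30 ✓
(P=9, R=Y41): rows 3, 11 → Q takes values {A73, A57} — violation
(P=8, R=Y91): row 4 → Q = A48 ✓
(P=4, R=Y27): row 5 → Q = A42 ✓
(P=4, R=Y91): row 6 → Q = A69 ✓
(P=9, R=Y73): rows 7, 14 → Q = A78, A78 ✓
(P=5, R=Y27): row 8 → Q = A76 ✓
(P=9, R=Y91): rows 9, 10 → Q takes values {A11, A94} — violation
(P=9, R=Y27): row 12 → Q = A94 ✓
(P=8, R=Y41): row 13 → Q = A17 ✓
(P=8, R=Y73): row 15 → Q = A92 ✓
(P=8, R=Y27): row 17 → Q = A42 ✓
Two rows agree on {P, R} but differ on Q, so {P, R} -> Q does not hold.

No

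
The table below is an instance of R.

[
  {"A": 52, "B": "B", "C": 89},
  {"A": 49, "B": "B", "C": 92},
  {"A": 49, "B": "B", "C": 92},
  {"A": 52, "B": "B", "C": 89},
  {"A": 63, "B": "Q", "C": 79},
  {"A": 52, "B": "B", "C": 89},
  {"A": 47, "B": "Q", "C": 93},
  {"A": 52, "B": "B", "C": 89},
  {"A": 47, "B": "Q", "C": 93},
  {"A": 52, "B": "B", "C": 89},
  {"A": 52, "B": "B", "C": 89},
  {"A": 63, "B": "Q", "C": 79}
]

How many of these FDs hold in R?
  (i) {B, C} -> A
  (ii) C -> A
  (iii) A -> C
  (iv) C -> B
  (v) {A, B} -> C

5

(i) {B, C} -> A: every LHS value maps to a single RHS value — holds.
(ii) C -> A: every LHS value maps to a single RHS value — holds.
(iii) A -> C: every LHS value maps to a single RHS value — holds.
(iv) C -> B: every LHS value maps to a single RHS value — holds.
(v) {A, B} -> C: every LHS value maps to a single RHS value — holds.
5 of the 5 dependencies hold.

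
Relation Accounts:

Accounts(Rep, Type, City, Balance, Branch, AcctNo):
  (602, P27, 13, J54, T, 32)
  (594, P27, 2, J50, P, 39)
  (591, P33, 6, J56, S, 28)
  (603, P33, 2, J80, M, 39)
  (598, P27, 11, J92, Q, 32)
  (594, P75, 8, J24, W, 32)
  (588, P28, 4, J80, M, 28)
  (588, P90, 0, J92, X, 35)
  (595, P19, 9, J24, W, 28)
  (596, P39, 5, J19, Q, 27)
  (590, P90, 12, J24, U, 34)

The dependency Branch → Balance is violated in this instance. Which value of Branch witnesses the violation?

Q

Branch=T: 1 row → Balance = J54 ✓
Branch=P: 1 row → Balance = J50 ✓
Branch=S: 1 row → Balance = J56 ✓
Branch=M: 2 rows → Balance = J80, J80 ✓
Branch=Q: 2 rows → Balance takes values {J92, J19} — violation
Branch=W: 2 rows → Balance = J24, J24 ✓
Branch=X: 1 row → Balance = J92 ✓
Branch=U: 1 row → Balance = J24 ✓
The only Branch value with inconsistent Balance is Branch=Q.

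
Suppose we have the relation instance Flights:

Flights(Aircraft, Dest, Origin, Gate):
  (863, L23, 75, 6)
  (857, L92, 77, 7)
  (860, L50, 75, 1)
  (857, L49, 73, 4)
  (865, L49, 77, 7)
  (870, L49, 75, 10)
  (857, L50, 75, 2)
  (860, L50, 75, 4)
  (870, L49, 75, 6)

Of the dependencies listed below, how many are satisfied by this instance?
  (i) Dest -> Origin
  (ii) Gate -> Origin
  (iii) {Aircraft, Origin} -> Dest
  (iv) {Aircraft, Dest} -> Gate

(i) Dest -> Origin: Dest=L49: 4 rows → Origin takes values {73, 77, 75} — violation — fails.
(ii) Gate -> Origin: Gate=4: 2 rows → Origin takes values {73, 75} — violation — fails.
(iii) {Aircraft, Origin} -> Dest: every LHS value maps to a single RHS value — holds.
(iv) {Aircraft, Dest} -> Gate: (Aircraft=860, Dest=L50): 2 rows → Gate takes values {1, 4} — violation; (Aircraft=870, Dest=L49): 2 rows → Gate takes values {10, 6} — violation — fails.
1 of the 4 dependencies holds.

1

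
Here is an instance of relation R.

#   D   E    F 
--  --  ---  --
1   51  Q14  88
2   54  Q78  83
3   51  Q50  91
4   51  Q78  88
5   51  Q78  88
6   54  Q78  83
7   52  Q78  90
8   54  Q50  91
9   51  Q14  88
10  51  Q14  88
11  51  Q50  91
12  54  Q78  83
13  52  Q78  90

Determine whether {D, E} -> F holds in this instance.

Yes

(D=51, E=Q14): rows 1, 9, 10 → F = 88, 88, 88 ✓
(D=54, E=Q78): rows 2, 6, 12 → F = 83, 83, 83 ✓
(D=51, E=Q50): rows 3, 11 → F = 91, 91 ✓
(D=51, E=Q78): rows 4, 5 → F = 88, 88 ✓
(D=52, E=Q78): rows 7, 13 → F = 90, 90 ✓
(D=54, E=Q50): row 8 → F = 91 ✓
Every {D, E} value is associated with a single F value, so {D, E} -> F holds.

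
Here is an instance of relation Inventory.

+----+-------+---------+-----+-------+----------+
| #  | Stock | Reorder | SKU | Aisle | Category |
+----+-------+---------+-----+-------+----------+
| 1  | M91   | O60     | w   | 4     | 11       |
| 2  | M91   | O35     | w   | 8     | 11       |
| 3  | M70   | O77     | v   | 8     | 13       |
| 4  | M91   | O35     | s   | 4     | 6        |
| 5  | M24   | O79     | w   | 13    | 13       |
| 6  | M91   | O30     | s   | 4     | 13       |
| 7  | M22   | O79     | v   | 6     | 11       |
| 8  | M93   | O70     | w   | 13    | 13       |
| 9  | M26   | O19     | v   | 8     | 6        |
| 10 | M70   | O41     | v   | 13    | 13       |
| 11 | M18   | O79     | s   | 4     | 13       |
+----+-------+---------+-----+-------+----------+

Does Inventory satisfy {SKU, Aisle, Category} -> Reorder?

No

(SKU=w, Aisle=4, Category=11): row 1 → Reorder = O60 ✓
(SKU=w, Aisle=8, Category=11): row 2 → Reorder = O35 ✓
(SKU=v, Aisle=8, Category=13): row 3 → Reorder = O77 ✓
(SKU=s, Aisle=4, Category=6): row 4 → Reorder = O35 ✓
(SKU=w, Aisle=13, Category=13): rows 5, 8 → Reorder takes values {O79, O70} — violation
(SKU=s, Aisle=4, Category=13): rows 6, 11 → Reorder takes values {O30, O79} — violation
(SKU=v, Aisle=6, Category=11): row 7 → Reorder = O79 ✓
(SKU=v, Aisle=8, Category=6): row 9 → Reorder = O19 ✓
(SKU=v, Aisle=13, Category=13): row 10 → Reorder = O41 ✓
Two rows agree on {SKU, Aisle, Category} but differ on Reorder, so {SKU, Aisle, Category} -> Reorder does not hold.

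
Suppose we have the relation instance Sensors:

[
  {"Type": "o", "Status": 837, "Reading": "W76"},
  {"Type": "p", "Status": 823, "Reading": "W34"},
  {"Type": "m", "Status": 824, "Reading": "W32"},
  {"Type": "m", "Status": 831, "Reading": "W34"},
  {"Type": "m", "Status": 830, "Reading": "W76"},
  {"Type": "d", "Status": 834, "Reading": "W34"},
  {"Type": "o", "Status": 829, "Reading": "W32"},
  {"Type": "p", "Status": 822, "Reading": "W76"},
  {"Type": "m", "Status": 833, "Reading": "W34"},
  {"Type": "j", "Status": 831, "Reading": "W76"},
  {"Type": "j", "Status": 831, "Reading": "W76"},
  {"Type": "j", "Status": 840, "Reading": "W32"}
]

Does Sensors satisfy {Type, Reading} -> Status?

(Type=o, Reading=W76): 1 row → Status = 837 ✓
(Type=p, Reading=W34): 1 row → Status = 823 ✓
(Type=m, Reading=W32): 1 row → Status = 824 ✓
(Type=m, Reading=W34): 2 rows → Status takes values {831, 833} — violation
(Type=m, Reading=W76): 1 row → Status = 830 ✓
(Type=d, Reading=W34): 1 row → Status = 834 ✓
(Type=o, Reading=W32): 1 row → Status = 829 ✓
(Type=p, Reading=W76): 1 row → Status = 822 ✓
(Type=j, Reading=W76): 2 rows → Status = 831, 831 ✓
(Type=j, Reading=W32): 1 row → Status = 840 ✓
Two rows agree on {Type, Reading} but differ on Status, so {Type, Reading} -> Status does not hold.

No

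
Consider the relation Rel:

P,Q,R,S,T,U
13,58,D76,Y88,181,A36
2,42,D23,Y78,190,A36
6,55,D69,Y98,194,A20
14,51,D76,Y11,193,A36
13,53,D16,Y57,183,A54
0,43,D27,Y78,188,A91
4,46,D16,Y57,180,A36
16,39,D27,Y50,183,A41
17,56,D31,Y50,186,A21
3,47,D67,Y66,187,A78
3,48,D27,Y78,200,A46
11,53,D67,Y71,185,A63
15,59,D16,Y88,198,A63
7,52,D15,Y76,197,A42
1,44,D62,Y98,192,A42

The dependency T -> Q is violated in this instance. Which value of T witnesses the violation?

T=181: 1 row → Q = 58 ✓
T=190: 1 row → Q = 42 ✓
T=194: 1 row → Q = 55 ✓
T=193: 1 row → Q = 51 ✓
T=183: 2 rows → Q takes values {53, 39} — violation
T=188: 1 row → Q = 43 ✓
T=180: 1 row → Q = 46 ✓
T=186: 1 row → Q = 56 ✓
T=187: 1 row → Q = 47 ✓
T=200: 1 row → Q = 48 ✓
T=185: 1 row → Q = 53 ✓
T=198: 1 row → Q = 59 ✓
T=197: 1 row → Q = 52 ✓
T=192: 1 row → Q = 44 ✓
The only T value with inconsistent Q is T=183.

183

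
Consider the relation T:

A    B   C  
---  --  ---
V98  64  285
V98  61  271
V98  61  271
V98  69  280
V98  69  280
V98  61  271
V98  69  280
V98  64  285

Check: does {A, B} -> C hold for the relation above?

Yes

(A=V98, B=64): 2 rows → C = 285, 285 ✓
(A=V98, B=61): 3 rows → C = 271, 271, 271 ✓
(A=V98, B=69): 3 rows → C = 280, 280, 280 ✓
Every {A, B} value is associated with a single C value, so {A, B} -> C holds.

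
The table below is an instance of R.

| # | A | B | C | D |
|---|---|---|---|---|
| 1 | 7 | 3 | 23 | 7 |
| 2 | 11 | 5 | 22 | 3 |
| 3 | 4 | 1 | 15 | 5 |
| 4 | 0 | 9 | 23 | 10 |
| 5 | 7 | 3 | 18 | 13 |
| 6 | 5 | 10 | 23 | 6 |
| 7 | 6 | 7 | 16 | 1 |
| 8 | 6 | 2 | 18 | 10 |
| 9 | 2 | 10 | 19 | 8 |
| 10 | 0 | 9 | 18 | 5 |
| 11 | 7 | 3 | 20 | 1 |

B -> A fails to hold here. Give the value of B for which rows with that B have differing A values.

10

B=3: rows 1, 5, 11 → A = 7, 7, 7 ✓
B=5: row 2 → A = 11 ✓
B=1: row 3 → A = 4 ✓
B=9: rows 4, 10 → A = 0, 0 ✓
B=10: rows 6, 9 → A takes values {5, 2} — violation
B=7: row 7 → A = 6 ✓
B=2: row 8 → A = 6 ✓
The only B value with inconsistent A is B=10.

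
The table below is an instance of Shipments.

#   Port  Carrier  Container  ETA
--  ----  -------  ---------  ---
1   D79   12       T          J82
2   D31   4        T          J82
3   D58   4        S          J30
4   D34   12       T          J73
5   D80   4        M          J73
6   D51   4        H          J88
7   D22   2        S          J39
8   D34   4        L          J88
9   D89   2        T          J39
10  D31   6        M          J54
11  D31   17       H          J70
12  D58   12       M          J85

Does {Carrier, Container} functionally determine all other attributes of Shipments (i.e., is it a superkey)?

Rows 1 and 4 have the same {Carrier, Container} value (Carrier=12, Container=T) but are distinct tuples, so {Carrier, Container} does not determine every attribute — not a superkey.

No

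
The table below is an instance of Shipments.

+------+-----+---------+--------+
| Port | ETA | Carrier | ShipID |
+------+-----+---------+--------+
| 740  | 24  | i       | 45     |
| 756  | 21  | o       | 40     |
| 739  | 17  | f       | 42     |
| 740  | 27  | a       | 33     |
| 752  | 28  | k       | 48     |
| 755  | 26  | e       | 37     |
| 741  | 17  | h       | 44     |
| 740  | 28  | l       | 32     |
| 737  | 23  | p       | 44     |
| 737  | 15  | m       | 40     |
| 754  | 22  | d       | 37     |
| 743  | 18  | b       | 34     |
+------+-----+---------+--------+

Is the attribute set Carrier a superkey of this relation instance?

All 12 rows have distinct Carrier values, so Carrier → (all attributes) holds and Carrier is a superkey.

Yes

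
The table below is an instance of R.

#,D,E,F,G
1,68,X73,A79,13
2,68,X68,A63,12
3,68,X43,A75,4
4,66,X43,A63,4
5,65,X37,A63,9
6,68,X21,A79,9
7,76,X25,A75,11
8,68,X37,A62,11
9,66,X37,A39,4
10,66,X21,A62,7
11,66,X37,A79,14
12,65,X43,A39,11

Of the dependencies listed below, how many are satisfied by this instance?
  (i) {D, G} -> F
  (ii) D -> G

(i) {D, G} -> F: (D=66, G=4): rows 4, 9 → F takes values {A63, A39} — violation — fails.
(ii) D -> G: D=68: rows 1, 2, 3, 6, 8 → G takes values {13, 12, 4, 9, 11} — violation; D=66: rows 4, 9, 10, 11 → G takes values {4, 7, 14} — violation; D=65: rows 5, 12 → G takes values {9, 11} — violation — fails.
None of the 2 dependencies hold.

0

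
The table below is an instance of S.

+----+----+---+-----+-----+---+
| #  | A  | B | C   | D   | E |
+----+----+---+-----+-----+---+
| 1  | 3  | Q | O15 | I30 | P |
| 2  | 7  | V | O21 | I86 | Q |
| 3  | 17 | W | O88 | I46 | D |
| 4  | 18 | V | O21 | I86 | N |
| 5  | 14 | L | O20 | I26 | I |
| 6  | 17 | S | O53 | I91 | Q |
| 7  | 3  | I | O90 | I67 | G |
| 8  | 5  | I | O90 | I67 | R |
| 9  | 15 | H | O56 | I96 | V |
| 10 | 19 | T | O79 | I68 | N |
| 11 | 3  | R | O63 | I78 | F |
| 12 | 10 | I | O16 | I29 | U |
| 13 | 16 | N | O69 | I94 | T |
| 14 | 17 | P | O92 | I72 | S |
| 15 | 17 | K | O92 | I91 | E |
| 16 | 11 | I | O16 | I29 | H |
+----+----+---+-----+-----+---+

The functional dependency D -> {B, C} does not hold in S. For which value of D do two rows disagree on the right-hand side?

I91

D=I30: row 1 → {B,C} = (Q, O15) ✓
D=I86: rows 2, 4 → {B,C} = (V, O21), (V, O21) ✓
D=I46: row 3 → {B,C} = (W, O88) ✓
D=I26: row 5 → {B,C} = (L, O20) ✓
D=I91: rows 6, 15 → {B,C} takes values {(S, O53), (K, O92)} — violation
D=I67: rows 7, 8 → {B,C} = (I, O90), (I, O90) ✓
D=I96: row 9 → {B,C} = (H, O56) ✓
D=I68: row 10 → {B,C} = (T, O79) ✓
D=I78: row 11 → {B,C} = (R, O63) ✓
D=I29: rows 12, 16 → {B,C} = (I, O16), (I, O16) ✓
D=I94: row 13 → {B,C} = (N, O69) ✓
D=I72: row 14 → {B,C} = (P, O92) ✓
The only D value with inconsistent RHS is D=I91.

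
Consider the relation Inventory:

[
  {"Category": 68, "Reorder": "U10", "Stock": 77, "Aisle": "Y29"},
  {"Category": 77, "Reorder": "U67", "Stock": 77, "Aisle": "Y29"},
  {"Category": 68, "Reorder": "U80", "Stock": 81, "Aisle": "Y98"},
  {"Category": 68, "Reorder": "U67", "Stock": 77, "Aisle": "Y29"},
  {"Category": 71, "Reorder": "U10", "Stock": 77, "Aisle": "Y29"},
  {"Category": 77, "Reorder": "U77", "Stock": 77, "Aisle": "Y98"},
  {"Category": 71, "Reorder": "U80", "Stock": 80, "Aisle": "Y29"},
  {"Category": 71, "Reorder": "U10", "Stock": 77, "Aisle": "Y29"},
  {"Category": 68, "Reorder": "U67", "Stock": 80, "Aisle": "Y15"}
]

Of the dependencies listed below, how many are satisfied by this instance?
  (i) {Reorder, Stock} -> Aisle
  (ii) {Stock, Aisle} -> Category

(i) {Reorder, Stock} -> Aisle: every LHS value maps to a single RHS value — holds.
(ii) {Stock, Aisle} -> Category: (Stock=77, Aisle=Y29): 5 rows → Category takes values {68, 77, 71} — violation — fails.
1 of the 2 dependencies holds.

1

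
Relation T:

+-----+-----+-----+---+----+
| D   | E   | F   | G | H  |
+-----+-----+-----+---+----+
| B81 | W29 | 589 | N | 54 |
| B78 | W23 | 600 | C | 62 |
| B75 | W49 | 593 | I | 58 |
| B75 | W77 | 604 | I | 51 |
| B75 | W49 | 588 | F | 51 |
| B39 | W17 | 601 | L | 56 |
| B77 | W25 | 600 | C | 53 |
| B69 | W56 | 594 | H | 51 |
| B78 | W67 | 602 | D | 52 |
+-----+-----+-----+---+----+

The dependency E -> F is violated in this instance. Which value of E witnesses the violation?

W49

E=W29: 1 row → F = 589 ✓
E=W23: 1 row → F = 600 ✓
E=W49: 2 rows → F takes values {593, 588} — violation
E=W77: 1 row → F = 604 ✓
E=W17: 1 row → F = 601 ✓
E=W25: 1 row → F = 600 ✓
E=W56: 1 row → F = 594 ✓
E=W67: 1 row → F = 602 ✓
The only E value with inconsistent F is E=W49.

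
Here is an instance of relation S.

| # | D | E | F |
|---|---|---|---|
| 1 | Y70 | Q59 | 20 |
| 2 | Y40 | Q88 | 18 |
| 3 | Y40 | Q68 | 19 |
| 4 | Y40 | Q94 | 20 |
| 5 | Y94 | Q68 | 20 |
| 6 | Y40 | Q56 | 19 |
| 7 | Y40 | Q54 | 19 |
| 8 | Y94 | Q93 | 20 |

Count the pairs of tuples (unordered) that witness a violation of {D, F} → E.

4

(D=Y40, F=19): violating pairs (3,6), (3,7), (6,7) — 3 pairs.
(D=Y94, F=20): violating pairs (5,8) — 1 pair.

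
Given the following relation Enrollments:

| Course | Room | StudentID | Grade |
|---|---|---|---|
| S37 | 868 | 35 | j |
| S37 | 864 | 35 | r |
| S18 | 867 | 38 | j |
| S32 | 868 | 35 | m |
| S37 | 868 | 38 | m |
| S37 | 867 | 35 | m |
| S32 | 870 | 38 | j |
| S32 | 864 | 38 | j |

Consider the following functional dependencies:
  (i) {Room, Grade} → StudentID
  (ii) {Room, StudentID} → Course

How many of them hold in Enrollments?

0

(i) {Room, Grade} → StudentID: (Room=868, Grade=m): 2 rows → StudentID takes values {35, 38} — violation — fails.
(ii) {Room, StudentID} → Course: (Room=868, StudentID=35): 2 rows → Course takes values {S37, S32} — violation — fails.
None of the 2 dependencies hold.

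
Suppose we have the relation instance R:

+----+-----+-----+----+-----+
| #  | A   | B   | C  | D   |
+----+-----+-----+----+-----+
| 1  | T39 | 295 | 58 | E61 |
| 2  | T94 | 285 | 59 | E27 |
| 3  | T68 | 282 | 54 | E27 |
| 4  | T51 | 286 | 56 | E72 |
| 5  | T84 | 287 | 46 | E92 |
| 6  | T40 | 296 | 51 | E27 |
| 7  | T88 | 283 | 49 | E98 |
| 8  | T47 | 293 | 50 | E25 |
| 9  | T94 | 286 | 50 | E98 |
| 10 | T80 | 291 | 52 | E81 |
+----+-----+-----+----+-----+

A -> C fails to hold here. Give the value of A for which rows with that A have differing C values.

T94

A=T39: row 1 → C = 58 ✓
A=T94: rows 2, 9 → C takes values {59, 50} — violation
A=T68: row 3 → C = 54 ✓
A=T51: row 4 → C = 56 ✓
A=T84: row 5 → C = 46 ✓
A=T40: row 6 → C = 51 ✓
A=T88: row 7 → C = 49 ✓
A=T47: row 8 → C = 50 ✓
A=T80: row 10 → C = 52 ✓
The only A value with inconsistent C is A=T94.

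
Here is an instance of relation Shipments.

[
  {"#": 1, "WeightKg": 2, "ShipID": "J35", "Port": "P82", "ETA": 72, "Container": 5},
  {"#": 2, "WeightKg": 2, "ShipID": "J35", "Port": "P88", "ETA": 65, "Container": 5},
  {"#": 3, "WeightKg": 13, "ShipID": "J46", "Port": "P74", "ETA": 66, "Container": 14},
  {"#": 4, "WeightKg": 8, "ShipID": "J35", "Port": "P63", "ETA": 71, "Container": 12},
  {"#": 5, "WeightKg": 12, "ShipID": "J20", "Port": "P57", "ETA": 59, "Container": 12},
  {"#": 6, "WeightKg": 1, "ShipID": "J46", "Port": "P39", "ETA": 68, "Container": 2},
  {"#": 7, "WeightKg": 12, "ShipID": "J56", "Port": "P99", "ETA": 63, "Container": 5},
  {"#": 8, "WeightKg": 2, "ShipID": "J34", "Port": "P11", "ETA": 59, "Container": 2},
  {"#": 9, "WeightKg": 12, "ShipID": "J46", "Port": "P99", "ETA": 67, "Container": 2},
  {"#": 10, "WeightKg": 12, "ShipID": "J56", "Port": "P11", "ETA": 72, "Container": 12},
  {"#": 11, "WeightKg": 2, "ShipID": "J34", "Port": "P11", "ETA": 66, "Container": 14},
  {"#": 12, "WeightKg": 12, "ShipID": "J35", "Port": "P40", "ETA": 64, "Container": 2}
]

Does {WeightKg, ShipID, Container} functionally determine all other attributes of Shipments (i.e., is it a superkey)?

Rows 1 and 2 have the same {WeightKg, ShipID, Container} value (WeightKg=2, ShipID=J35, Container=5) but are distinct tuples, so {WeightKg, ShipID, Container} does not determine every attribute — not a superkey.

No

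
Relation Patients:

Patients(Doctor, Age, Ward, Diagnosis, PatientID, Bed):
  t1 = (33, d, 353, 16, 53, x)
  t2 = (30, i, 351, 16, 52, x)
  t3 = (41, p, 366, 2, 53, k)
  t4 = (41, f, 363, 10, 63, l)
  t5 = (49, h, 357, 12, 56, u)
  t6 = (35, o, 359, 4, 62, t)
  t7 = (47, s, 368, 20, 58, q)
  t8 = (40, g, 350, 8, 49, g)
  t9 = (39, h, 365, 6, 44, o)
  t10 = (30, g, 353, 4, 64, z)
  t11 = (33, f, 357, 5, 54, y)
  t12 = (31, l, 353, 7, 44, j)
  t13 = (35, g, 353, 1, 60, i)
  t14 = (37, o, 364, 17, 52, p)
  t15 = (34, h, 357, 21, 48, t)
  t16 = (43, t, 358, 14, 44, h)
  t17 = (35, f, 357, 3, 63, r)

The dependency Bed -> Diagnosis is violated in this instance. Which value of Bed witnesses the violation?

Bed=x: rows 1, 2 → Diagnosis = 16, 16 ✓
Bed=k: row 3 → Diagnosis = 2 ✓
Bed=l: row 4 → Diagnosis = 10 ✓
Bed=u: row 5 → Diagnosis = 12 ✓
Bed=t: rows 6, 15 → Diagnosis takes values {4, 21} — violation
Bed=q: row 7 → Diagnosis = 20 ✓
Bed=g: row 8 → Diagnosis = 8 ✓
Bed=o: row 9 → Diagnosis = 6 ✓
Bed=z: row 10 → Diagnosis = 4 ✓
Bed=y: row 11 → Diagnosis = 5 ✓
Bed=j: row 12 → Diagnosis = 7 ✓
Bed=i: row 13 → Diagnosis = 1 ✓
Bed=p: row 14 → Diagnosis = 17 ✓
Bed=h: row 16 → Diagnosis = 14 ✓
Bed=r: row 17 → Diagnosis = 3 ✓
The only Bed value with inconsistent Diagnosis is Bed=t.

t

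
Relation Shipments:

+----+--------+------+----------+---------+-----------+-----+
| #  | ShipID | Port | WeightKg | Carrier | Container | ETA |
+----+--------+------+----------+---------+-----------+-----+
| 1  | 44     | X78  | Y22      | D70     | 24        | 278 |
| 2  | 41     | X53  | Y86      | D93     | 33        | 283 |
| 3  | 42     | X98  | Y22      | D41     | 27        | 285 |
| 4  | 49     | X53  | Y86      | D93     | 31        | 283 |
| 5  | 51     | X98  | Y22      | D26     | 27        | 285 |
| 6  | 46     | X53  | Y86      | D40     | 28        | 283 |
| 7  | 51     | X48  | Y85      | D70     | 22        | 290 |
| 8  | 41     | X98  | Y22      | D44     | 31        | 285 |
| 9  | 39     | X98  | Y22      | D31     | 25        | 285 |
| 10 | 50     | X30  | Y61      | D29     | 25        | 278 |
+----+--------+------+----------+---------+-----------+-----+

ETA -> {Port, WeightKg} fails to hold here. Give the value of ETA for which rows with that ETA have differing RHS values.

278

ETA=278: rows 1, 10 → {Port,WeightKg} takes values {(X78, Y22), (X30, Y61)} — violation
ETA=283: rows 2, 4, 6 → {Port,WeightKg} = (X53, Y86), (X53, Y86), (X53, Y86) ✓
ETA=285: rows 3, 5, 8, 9 → {Port,WeightKg} = (X98, Y22), (X98, Y22), (X98, Y22), (X98, Y22) ✓
ETA=290: row 7 → {Port,WeightKg} = (X48, Y85) ✓
The only ETA value with inconsistent RHS is ETA=278.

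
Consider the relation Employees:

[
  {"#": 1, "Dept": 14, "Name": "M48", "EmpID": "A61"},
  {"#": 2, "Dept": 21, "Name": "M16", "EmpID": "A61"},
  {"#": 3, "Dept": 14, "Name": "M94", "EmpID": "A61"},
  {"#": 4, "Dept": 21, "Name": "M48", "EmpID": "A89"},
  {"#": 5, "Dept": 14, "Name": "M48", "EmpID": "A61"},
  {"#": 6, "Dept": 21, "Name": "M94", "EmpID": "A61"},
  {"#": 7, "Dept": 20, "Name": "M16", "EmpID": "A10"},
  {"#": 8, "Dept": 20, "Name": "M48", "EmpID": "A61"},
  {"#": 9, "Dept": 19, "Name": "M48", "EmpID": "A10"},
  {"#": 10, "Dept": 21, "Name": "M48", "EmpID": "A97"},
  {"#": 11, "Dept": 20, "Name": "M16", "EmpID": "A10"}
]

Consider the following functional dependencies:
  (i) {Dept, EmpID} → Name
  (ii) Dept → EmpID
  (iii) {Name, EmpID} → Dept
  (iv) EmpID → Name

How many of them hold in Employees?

(i) {Dept, EmpID} → Name: (Dept=14, EmpID=A61): rows 1, 3, 5 → Name takes values {M48, M94} — violation; (Dept=21, EmpID=A61): rows 2, 6 → Name takes values {M16, M94} — violation — fails.
(ii) Dept → EmpID: Dept=21: rows 2, 4, 6, 10 → EmpID takes values {A61, A89, A97} — violation; Dept=20: rows 7, 8, 11 → EmpID takes values {A10, A61} — violation — fails.
(iii) {Name, EmpID} → Dept: (Name=M48, EmpID=A61): rows 1, 5, 8 → Dept takes values {14, 20} — violation; (Name=M94, EmpID=A61): rows 3, 6 → Dept takes values {14, 21} — violation — fails.
(iv) EmpID → Name: EmpID=A61: rows 1, 2, 3, 5, 6, 8 → Name takes values {M48, M16, M94} — violation; EmpID=A10: rows 7, 9, 11 → Name takes values {M16, M48} — violation — fails.
None of the 4 dependencies hold.

0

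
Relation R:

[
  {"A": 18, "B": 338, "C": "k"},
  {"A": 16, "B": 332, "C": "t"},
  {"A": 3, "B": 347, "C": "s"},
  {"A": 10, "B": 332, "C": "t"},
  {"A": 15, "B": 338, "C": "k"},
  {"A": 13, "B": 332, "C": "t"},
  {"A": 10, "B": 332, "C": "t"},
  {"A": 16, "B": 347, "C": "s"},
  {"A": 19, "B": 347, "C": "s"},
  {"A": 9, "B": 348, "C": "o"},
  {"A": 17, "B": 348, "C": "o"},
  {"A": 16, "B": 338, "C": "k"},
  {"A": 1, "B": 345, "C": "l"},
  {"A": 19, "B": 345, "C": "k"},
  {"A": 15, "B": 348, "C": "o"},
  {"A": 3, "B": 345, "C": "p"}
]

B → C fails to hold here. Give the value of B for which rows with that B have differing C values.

B=338: 3 rows → C = k, k, k ✓
B=332: 4 rows → C = t, t, t, t ✓
B=347: 3 rows → C = s, s, s ✓
B=348: 3 rows → C = o, o, o ✓
B=345: 3 rows → C takes values {l, k, p} — violation
The only B value with inconsistent C is B=345.

345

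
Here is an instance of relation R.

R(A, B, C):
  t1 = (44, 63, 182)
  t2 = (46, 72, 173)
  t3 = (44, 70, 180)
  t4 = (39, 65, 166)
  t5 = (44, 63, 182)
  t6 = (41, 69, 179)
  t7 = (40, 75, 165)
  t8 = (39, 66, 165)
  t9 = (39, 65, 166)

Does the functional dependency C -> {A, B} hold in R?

No

C=182: rows 1, 5 → {A,B} = (44, 63), (44, 63) ✓
C=173: row 2 → {A,B} = (46, 72) ✓
C=180: row 3 → {A,B} = (44, 70) ✓
C=166: rows 4, 9 → {A,B} = (39, 65), (39, 65) ✓
C=179: row 6 → {A,B} = (41, 69) ✓
C=165: rows 7, 8 → {A,B} takes values {(40, 75), (39, 66)} — violation
Two rows agree on C but differ on {A, B}, so C -> {A, B} does not hold.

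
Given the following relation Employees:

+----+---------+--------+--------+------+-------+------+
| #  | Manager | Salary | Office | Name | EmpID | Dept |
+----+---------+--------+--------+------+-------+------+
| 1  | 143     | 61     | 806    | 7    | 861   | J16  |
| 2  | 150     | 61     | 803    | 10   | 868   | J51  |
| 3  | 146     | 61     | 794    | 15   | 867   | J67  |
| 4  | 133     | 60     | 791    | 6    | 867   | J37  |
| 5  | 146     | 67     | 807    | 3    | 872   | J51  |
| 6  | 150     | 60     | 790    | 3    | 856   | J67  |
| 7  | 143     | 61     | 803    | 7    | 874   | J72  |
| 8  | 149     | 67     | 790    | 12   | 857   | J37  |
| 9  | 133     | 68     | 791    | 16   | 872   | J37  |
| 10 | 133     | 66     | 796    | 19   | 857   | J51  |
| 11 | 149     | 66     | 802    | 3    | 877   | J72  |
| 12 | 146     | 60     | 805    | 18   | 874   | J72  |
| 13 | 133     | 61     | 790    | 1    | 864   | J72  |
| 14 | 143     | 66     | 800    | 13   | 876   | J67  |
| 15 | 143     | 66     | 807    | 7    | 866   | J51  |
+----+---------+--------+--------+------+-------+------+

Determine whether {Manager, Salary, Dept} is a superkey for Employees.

All 15 rows have distinct {Manager, Salary, Dept} values, so {Manager, Salary, Dept} → (all attributes) holds and {Manager, Salary, Dept} is a superkey.

Yes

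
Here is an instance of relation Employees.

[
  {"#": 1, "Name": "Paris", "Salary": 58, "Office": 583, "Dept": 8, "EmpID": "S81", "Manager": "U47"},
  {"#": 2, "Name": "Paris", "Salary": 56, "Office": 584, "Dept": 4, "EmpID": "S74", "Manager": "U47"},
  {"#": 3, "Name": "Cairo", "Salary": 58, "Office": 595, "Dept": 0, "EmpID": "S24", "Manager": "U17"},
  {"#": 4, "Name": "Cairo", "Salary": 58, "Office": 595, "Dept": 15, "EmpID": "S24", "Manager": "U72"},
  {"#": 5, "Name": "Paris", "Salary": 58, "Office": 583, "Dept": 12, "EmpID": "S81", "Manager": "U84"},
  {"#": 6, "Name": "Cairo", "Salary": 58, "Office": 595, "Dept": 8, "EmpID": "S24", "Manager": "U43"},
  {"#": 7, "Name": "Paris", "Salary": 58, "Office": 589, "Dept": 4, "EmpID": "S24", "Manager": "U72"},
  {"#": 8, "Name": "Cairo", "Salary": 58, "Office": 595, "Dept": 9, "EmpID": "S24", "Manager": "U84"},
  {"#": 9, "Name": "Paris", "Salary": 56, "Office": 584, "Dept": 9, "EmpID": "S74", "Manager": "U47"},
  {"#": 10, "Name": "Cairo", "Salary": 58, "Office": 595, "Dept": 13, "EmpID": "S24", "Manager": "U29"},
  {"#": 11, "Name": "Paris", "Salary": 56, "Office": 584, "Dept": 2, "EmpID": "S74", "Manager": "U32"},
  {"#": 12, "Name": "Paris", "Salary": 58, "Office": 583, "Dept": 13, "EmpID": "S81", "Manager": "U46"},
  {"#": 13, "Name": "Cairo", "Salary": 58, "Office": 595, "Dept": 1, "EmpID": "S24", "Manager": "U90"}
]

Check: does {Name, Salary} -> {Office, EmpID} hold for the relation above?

(Name=Paris, Salary=58): rows 1, 5, 7, 12 → {Office,EmpID} takes values {(583, S81), (589, S24)} — violation
(Name=Paris, Salary=56): rows 2, 9, 11 → {Office,EmpID} = (584, S74), (584, S74), (584, S74) ✓
(Name=Cairo, Salary=58): rows 3, 4, 6, 8, 10, 13 → {Office,EmpID} = (595, S24), (595, S24), (595, S24), (595, S24), (595, S24), (595, S24) ✓
Two rows agree on {Name, Salary} but differ on {Office, EmpID}, so {Name, Salary} -> {Office, EmpID} does not hold.

No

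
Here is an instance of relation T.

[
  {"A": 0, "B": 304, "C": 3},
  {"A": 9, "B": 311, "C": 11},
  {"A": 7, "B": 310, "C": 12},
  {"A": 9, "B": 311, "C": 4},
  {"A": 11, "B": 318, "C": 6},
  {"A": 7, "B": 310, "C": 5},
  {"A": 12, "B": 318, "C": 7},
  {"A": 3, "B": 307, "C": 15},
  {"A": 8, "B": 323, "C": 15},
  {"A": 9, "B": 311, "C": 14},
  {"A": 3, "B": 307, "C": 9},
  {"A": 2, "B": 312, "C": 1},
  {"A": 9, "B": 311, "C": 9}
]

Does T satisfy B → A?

B=304: 1 row → A = 0 ✓
B=311: 4 rows → A = 9, 9, 9, 9 ✓
B=310: 2 rows → A = 7, 7 ✓
B=318: 2 rows → A takes values {11, 12} — violation
B=307: 2 rows → A = 3, 3 ✓
B=323: 1 row → A = 8 ✓
B=312: 1 row → A = 2 ✓
Two rows agree on B but differ on A, so B → A does not hold.

No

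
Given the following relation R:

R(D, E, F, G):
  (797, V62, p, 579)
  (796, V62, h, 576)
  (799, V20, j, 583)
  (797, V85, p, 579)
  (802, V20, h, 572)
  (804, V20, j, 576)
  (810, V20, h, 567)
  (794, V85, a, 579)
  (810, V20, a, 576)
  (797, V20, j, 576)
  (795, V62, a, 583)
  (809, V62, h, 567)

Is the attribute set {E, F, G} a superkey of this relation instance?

Two distinct rows share (E=V20, F=j, G=576), so {E, F, G} does not determine every attribute — not a superkey.

No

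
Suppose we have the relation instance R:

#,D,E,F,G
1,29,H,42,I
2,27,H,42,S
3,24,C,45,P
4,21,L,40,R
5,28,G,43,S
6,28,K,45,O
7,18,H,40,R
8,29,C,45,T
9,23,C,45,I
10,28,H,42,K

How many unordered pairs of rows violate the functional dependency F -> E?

F=42: all 3 rows agree on E — 0 pairs.
F=45: violating pairs (3,6), (6,8), (6,9) — 3 pairs.
F=40: violating pairs (4,7) — 1 pair.

4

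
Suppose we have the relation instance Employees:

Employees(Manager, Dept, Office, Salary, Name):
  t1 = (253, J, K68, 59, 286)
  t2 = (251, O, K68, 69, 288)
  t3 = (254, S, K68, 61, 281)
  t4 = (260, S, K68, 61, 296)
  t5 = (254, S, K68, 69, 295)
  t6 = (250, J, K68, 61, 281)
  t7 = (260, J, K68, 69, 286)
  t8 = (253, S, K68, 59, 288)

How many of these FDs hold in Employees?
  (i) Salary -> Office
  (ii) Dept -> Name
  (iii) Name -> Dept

1

(i) Salary -> Office: every LHS value maps to a single RHS value — holds.
(ii) Dept -> Name: Dept=J: rows 1, 6, 7 → Name takes values {286, 281} — violation; Dept=S: rows 3, 4, 5, 8 → Name takes values {281, 296, 295, 288} — violation — fails.
(iii) Name -> Dept: Name=288: rows 2, 8 → Dept takes values {O, S} — violation; Name=281: rows 3, 6 → Dept takes values {S, J} — violation — fails.
1 of the 3 dependencies holds.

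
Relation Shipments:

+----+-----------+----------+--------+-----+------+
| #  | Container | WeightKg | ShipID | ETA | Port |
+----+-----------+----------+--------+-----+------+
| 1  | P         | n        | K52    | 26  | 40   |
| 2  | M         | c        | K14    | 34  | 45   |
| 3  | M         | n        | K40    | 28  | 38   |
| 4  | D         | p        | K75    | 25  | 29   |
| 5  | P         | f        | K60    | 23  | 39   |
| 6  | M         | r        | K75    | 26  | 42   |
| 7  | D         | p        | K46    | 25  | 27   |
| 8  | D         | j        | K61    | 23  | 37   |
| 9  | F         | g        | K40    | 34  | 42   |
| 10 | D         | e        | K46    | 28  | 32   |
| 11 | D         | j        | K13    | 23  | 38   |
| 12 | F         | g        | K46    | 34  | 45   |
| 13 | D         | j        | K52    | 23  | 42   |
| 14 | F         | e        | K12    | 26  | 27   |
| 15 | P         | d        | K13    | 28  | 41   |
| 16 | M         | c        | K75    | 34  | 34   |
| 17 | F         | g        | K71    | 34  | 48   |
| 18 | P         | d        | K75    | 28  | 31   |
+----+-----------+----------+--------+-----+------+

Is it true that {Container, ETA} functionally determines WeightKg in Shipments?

Yes

(Container=P, ETA=26): row 1 → WeightKg = n ✓
(Container=M, ETA=34): rows 2, 16 → WeightKg = c, c ✓
(Container=M, ETA=28): row 3 → WeightKg = n ✓
(Container=D, ETA=25): rows 4, 7 → WeightKg = p, p ✓
(Container=P, ETA=23): row 5 → WeightKg = f ✓
(Container=M, ETA=26): row 6 → WeightKg = r ✓
(Container=D, ETA=23): rows 8, 11, 13 → WeightKg = j, j, j ✓
(Container=F, ETA=34): rows 9, 12, 17 → WeightKg = g, g, g ✓
(Container=D, ETA=28): row 10 → WeightKg = e ✓
(Container=F, ETA=26): row 14 → WeightKg = e ✓
(Container=P, ETA=28): rows 15, 18 → WeightKg = d, d ✓
Every {Container, ETA} value is associated with a single WeightKg value, so {Container, ETA} -> WeightKg holds.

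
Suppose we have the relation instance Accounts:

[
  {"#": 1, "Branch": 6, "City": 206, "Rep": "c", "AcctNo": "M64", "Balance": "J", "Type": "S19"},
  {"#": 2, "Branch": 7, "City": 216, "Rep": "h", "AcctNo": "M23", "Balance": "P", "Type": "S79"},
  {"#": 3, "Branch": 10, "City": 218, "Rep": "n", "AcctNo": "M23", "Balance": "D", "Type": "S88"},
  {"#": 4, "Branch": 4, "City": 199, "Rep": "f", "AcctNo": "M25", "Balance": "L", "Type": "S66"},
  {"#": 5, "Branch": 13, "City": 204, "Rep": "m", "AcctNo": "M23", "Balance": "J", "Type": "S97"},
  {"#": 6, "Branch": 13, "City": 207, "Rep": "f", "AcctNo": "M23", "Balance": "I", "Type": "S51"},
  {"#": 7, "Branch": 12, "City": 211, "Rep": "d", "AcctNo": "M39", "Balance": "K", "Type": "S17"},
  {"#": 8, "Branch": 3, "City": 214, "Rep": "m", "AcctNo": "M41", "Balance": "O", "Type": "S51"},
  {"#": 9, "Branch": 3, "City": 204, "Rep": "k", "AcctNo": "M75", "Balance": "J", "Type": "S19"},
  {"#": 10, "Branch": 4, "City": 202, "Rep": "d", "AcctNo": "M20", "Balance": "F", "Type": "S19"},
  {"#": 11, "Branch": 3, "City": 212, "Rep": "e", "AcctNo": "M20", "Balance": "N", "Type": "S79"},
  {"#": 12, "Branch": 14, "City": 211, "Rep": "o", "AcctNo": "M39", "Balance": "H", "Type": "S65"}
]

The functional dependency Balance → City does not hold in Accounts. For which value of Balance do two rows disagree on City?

J

Balance=J: rows 1, 5, 9 → City takes values {206, 204} — violation
Balance=P: row 2 → City = 216 ✓
Balance=D: row 3 → City = 218 ✓
Balance=L: row 4 → City = 199 ✓
Balance=I: row 6 → City = 207 ✓
Balance=K: row 7 → City = 211 ✓
Balance=O: row 8 → City = 214 ✓
Balance=F: row 10 → City = 202 ✓
Balance=N: row 11 → City = 212 ✓
Balance=H: row 12 → City = 211 ✓
The only Balance value with inconsistent City is Balance=J.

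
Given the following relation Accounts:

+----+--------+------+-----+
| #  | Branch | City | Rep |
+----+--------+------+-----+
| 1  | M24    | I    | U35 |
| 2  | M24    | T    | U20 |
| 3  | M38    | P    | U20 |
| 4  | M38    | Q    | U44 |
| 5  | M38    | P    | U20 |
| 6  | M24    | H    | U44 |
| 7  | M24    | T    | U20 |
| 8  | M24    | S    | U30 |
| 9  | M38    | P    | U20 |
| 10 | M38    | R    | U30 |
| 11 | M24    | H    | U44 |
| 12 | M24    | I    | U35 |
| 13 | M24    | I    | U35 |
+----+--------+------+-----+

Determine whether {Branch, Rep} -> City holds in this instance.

Yes

(Branch=M24, Rep=U35): rows 1, 12, 13 → City = I, I, I ✓
(Branch=M24, Rep=U20): rows 2, 7 → City = T, T ✓
(Branch=M38, Rep=U20): rows 3, 5, 9 → City = P, P, P ✓
(Branch=M38, Rep=U44): row 4 → City = Q ✓
(Branch=M24, Rep=U44): rows 6, 11 → City = H, H ✓
(Branch=M24, Rep=U30): row 8 → City = S ✓
(Branch=M38, Rep=U30): row 10 → City = R ✓
Every {Branch, Rep} value is associated with a single City value, so {Branch, Rep} -> City holds.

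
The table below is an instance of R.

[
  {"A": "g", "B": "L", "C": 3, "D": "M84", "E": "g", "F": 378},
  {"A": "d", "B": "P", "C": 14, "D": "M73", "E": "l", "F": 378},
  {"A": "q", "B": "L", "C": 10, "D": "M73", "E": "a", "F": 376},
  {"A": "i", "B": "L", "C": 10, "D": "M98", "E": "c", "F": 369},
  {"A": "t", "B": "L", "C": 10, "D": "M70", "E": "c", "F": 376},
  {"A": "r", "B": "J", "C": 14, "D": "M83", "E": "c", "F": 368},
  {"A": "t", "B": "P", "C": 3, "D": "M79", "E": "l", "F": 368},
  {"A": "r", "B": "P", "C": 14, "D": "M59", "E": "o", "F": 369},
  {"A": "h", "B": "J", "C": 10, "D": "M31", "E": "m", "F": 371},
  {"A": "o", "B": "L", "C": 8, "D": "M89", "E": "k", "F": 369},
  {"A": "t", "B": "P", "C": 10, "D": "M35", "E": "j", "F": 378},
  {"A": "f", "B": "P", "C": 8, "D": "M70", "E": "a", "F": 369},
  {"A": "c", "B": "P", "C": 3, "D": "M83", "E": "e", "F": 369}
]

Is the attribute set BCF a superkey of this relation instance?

Two distinct rows share (B=L, C=10, F=376), so BCF does not determine every attribute — not a superkey.

No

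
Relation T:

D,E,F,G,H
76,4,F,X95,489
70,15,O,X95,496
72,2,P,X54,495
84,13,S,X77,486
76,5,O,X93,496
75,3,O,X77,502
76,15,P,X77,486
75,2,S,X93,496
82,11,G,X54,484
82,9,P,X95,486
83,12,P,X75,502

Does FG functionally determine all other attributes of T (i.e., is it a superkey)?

All 11 rows have distinct FG values, so FG → (all attributes) holds and FG is a superkey.

Yes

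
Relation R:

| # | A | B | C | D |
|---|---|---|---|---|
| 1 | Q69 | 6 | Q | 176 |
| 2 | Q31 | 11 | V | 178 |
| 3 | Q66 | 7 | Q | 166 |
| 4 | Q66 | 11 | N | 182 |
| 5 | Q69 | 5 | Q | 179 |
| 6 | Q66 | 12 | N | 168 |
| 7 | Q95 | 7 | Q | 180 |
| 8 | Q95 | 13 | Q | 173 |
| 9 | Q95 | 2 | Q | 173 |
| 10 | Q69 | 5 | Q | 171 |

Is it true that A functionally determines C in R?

No

A=Q69: rows 1, 5, 10 → C = Q, Q, Q ✓
A=Q31: row 2 → C = V ✓
A=Q66: rows 3, 4, 6 → C takes values {Q, N} — violation
A=Q95: rows 7, 8, 9 → C = Q, Q, Q ✓
Two rows agree on A but differ on C, so A -> C does not hold.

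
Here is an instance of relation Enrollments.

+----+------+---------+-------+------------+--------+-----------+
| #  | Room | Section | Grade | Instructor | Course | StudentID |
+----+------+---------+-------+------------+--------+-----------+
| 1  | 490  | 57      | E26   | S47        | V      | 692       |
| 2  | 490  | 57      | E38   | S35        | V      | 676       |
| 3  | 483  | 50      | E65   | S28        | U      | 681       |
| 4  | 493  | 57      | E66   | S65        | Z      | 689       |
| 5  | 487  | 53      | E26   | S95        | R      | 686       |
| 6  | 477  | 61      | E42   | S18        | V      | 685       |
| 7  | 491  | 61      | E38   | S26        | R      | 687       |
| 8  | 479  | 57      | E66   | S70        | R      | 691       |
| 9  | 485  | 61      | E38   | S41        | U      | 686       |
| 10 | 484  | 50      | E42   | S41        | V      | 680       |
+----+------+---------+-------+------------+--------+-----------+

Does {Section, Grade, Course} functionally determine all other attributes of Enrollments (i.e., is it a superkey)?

Yes

All 10 rows have distinct {Section, Grade, Course} values, so {Section, Grade, Course} → (all attributes) holds and {Section, Grade, Course} is a superkey.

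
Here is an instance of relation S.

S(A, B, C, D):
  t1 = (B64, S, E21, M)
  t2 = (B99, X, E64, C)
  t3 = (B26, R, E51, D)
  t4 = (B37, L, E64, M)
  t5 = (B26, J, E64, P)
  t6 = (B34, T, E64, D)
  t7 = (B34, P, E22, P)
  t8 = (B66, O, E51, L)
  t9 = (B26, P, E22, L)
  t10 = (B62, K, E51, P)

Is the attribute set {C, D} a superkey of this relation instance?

Yes

All 10 rows have distinct {C, D} values, so {C, D} → (all attributes) holds and {C, D} is a superkey.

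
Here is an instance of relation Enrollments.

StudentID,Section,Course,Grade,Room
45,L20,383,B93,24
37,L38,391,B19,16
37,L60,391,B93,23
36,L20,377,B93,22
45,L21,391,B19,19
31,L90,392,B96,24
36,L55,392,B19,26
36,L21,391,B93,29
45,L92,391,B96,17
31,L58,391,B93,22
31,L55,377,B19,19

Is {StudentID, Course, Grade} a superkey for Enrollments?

Yes

All 11 rows have distinct {StudentID, Course, Grade} values, so {StudentID, Course, Grade} → (all attributes) holds and {StudentID, Course, Grade} is a superkey.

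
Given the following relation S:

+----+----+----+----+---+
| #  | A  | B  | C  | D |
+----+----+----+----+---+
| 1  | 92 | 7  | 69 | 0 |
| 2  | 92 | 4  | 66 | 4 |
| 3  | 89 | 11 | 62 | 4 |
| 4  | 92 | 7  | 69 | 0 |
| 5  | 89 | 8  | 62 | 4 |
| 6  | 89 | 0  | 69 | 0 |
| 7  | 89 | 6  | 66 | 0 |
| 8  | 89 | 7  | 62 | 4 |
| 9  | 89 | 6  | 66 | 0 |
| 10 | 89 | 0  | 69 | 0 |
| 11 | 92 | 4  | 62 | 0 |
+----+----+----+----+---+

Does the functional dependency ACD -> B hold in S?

(A=92, C=69, D=0): rows 1, 4 → B = 7, 7 ✓
(A=92, C=66, D=4): row 2 → B = 4 ✓
(A=89, C=62, D=4): rows 3, 5, 8 → B takes values {11, 8, 7} — violation
(A=89, C=69, D=0): rows 6, 10 → B = 0, 0 ✓
(A=89, C=66, D=0): rows 7, 9 → B = 6, 6 ✓
(A=92, C=62, D=0): row 11 → B = 4 ✓
Two rows agree on ACD but differ on B, so ACD -> B does not hold.

No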